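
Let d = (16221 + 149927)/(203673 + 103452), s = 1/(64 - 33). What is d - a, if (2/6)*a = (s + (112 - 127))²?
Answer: -198208683772/295147125 ≈ -671.56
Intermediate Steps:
s = 1/31 ≈ 0.032258
d = 166148/307125 ≈ 0.54098
a = 645888/961 (a = 3*(1/31 + (112 - 127))² = 3*(1/31 - 15)² = 3*(-464/31)² = 3*(215296/961) = 645888/961 ≈ 672.10)
d - a = 166148/307125 - 1*645888/961 = 166148/307125 - 645888/961 = -198208683772/295147125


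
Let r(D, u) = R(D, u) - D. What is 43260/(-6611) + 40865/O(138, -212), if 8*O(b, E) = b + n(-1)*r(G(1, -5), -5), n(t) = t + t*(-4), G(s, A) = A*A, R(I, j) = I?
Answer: 1077649120/456159 ≈ 2362.4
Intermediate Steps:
G(s, A) = A²
r(D, u) = 0 (r(D, u) = D - D = 0)
n(t) = -3*t (n(t) = t - 4*t = -3*t)
O(b, E) = b/8 (O(b, E) = (b - 3*(-1)*0)/8 = (b + 3*0)/8 = (b + 0)/8 = b/8)
43260/(-6611) + 40865/O(138, -212) = 43260/(-6611) + 40865/(((⅛)*138)) = 43260*(-1/6611) + 40865/(69/4) = -43260/6611 + 40865*(4/69) = -43260/6611 + 163460/69 = 1077649120/456159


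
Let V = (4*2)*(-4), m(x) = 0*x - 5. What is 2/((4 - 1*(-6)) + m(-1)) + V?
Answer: -158/5 ≈ -31.600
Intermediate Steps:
m(x) = -5 (m(x) = 0 - 5 = -5)
V = -32 (V = 8*(-4) = -32)
2/((4 - 1*(-6)) + m(-1)) + V = 2/((4 - 1*(-6)) - 5) - 32 = 2/((4 + 6) - 5) - 32 = 2/(10 - 5) - 32 = 2/5 - 32 = -158/5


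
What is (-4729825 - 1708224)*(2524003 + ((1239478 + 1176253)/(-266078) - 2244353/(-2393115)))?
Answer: -10347019799407734224316571/636755252970 ≈ -1.6250e+13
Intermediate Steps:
(-4729825 - 1708224)*(2524003 + ((1239478 + 1176253)/(-266078) - 2244353/(-2393115))) = -6438049*(2524003 + (2415731*(-1/266078) - 2244353*(-1/2393115))) = -6438049*(2524003 + (-2415731/266078 + 2244353/2393115)) = -6438049*(2524003 - 5183949134531/636755252970) = -6438049*1607166984812904379/636755252970 = -10347019799407734224316571/636755252970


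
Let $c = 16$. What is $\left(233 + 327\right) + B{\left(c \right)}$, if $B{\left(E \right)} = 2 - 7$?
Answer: $555$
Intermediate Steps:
$B{\left(E \right)} = -5$
$\left(233 + 327\right) + B{\left(c \right)} = \left(233 + 327\right) - 5 = 560 - 5 = 555$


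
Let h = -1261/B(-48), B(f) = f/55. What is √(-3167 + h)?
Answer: I*√247983/12 ≈ 41.498*I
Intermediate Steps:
B(f) = f/55 (B(f) = f*(1/55) = f/55)
h = 69355/48 (h = -1261/((1/55)*(-48)) = -1261/(-48/55) = -1261*(-55/48) = 69355/48 ≈ 1444.9)
√(-3167 + h) = √(-3167 + 69355/48) = √(-82661/48) = I*√247983/12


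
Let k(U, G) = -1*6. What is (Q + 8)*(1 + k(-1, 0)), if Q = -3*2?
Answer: -10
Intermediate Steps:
k(U, G) = -6
Q = -6
(Q + 8)*(1 + k(-1, 0)) = (-6 + 8)*(1 - 6) = 2*(-5) = -10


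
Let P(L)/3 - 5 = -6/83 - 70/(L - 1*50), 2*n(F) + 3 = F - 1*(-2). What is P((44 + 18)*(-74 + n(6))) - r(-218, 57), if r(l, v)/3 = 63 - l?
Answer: -308152956/372089 ≈ -828.17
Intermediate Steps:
r(l, v) = 189 - 3*l (r(l, v) = 3*(63 - l) = 189 - 3*l)
n(F) = -½ + F/2 (n(F) = -3/2 + (F - 1*(-2))/2 = -3/2 + (F + 2)/2 = -3/2 + (2 + F)/2 = -3/2 + (1 + F/2) = -½ + F/2)
P(L) = 1227/83 - 210/(-50 + L) (P(L) = 15 + 3*(-6/83 - 70/(L - 1*50)) = 15 + 3*(-6*1/83 - 70/(L - 50)) = 15 + 3*(-6/83 - 70/(-50 + L)) = 15 + (-18/83 - 210/(-50 + L)) = 1227/83 - 210/(-50 + L))
P((44 + 18)*(-74 + n(6))) - r(-218, 57) = 3*(-26260 + 409*((44 + 18)*(-74 + (-½ + (½)*6))))/(83*(-50 + (44 + 18)*(-74 + (-½ + (½)*6)))) - (189 - 3*(-218)) = 3*(-26260 + 409*(62*(-74 + (-½ + 3))))/(83*(-50 + 62*(-74 + (-½ + 3)))) - (189 + 654) = 3*(-26260 + 409*(62*(-74 + 5/2)))/(83*(-50 + 62*(-74 + 5/2))) - 1*843 = 3*(-26260 + 409*(62*(-143/2)))/(83*(-50 + 62*(-143/2))) - 843 = 3*(-26260 + 409*(-4433))/(83*(-50 - 4433)) - 843 = (3/83)*(-26260 - 1813097)/(-4483) - 843 = (3/83)*(-1/4483)*(-1839357) - 843 = 5518071/372089 - 843 = -308152956/372089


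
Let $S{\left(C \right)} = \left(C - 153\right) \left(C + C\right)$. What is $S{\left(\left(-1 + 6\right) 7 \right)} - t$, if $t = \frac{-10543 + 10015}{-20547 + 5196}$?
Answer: $- \frac{42266596}{5117} \approx -8260.0$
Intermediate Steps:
$S{\left(C \right)} = 2 C \left(-153 + C\right)$ ($S{\left(C \right)} = \left(-153 + C\right) 2 C = 2 C \left(-153 + C\right)$)
$t = \frac{176}{5117}$ ($t = - \frac{528}{-15351} = \left(-528\right) \left(- \frac{1}{15351}\right) = \frac{176}{5117} \approx 0.034395$)
$S{\left(\left(-1 + 6\right) 7 \right)} - t = 2 \left(-1 + 6\right) 7 \left(-153 + \left(-1 + 6\right) 7\right) - \frac{176}{5117} = 2 \cdot 5 \cdot 7 \left(-153 + 5 \cdot 7\right) - \frac{176}{5117} = 2 \cdot 35 \left(-153 + 35\right) - \frac{176}{5117} = 2 \cdot 35 \left(-118\right) - \frac{176}{5117} = -8260 - \frac{176}{5117} = - \frac{42266596}{5117}$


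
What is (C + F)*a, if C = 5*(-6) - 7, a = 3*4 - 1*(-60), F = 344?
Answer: 22104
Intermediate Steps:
a = 72 (a = 12 + 60 = 72)
C = -37 (C = -30 - 7 = -37)
(C + F)*a = (-37 + 344)*72 = 307*72 = 22104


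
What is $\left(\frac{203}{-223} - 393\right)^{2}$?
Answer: $\frac{7716216964}{49729} \approx 1.5517 \cdot 10^{5}$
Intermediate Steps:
$\left(\frac{203}{-223} - 393\right)^{2} = \left(203 \left(- \frac{1}{223}\right) - 393\right)^{2} = \left(- \frac{203}{223} - 393\right)^{2} = \left(- \frac{87842}{223}\right)^{2} = \frac{7716216964}{49729}$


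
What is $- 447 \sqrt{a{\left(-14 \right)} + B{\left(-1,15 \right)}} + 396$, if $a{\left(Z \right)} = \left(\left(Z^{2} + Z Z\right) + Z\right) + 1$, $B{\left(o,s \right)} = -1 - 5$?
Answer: $396 - 447 \sqrt{373} \approx -8237.0$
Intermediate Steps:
$B{\left(o,s \right)} = -6$
$a{\left(Z \right)} = 1 + Z + 2 Z^{2}$ ($a{\left(Z \right)} = \left(\left(Z^{2} + Z^{2}\right) + Z\right) + 1 = \left(2 Z^{2} + Z\right) + 1 = \left(Z + 2 Z^{2}\right) + 1 = 1 + Z + 2 Z^{2}$)
$- 447 \sqrt{a{\left(-14 \right)} + B{\left(-1,15 \right)}} + 396 = - 447 \sqrt{\left(1 - 14 + 2 \left(-14\right)^{2}\right) - 6} + 396 = - 447 \sqrt{\left(1 - 14 + 2 \cdot 196\right) - 6} + 396 = - 447 \sqrt{\left(1 - 14 + 392\right) - 6} + 396 = - 447 \sqrt{379 - 6} + 396 = - 447 \sqrt{373} + 396 = 396 - 447 \sqrt{373}$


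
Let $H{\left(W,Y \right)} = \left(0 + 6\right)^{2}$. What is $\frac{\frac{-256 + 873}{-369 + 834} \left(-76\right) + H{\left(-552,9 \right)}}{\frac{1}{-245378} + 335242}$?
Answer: $- \frac{7398637456}{38251370335875} \approx -0.00019342$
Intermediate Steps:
$H{\left(W,Y \right)} = 36$ ($H{\left(W,Y \right)} = 6^{2} = 36$)
$\frac{\frac{-256 + 873}{-369 + 834} \left(-76\right) + H{\left(-552,9 \right)}}{\frac{1}{-245378} + 335242} = \frac{\frac{-256 + 873}{-369 + 834} \left(-76\right) + 36}{\frac{1}{-245378} + 335242} = \frac{\frac{617}{465} \left(-76\right) + 36}{- \frac{1}{245378} + 335242} = \frac{617 \cdot \frac{1}{465} \left(-76\right) + 36}{\frac{82261011475}{245378}} = \left(\frac{617}{465} \left(-76\right) + 36\right) \frac{245378}{82261011475} = \left(- \frac{46892}{465} + 36\right) \frac{245378}{82261011475} = \left(- \frac{30152}{465}\right) \frac{245378}{82261011475} = - \frac{7398637456}{38251370335875}$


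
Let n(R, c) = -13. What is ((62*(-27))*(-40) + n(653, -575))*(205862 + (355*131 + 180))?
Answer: 16907264009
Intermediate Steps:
((62*(-27))*(-40) + n(653, -575))*(205862 + (355*131 + 180)) = ((62*(-27))*(-40) - 13)*(205862 + (355*131 + 180)) = (-1674*(-40) - 13)*(205862 + (46505 + 180)) = (66960 - 13)*(205862 + 46685) = 66947*252547 = 16907264009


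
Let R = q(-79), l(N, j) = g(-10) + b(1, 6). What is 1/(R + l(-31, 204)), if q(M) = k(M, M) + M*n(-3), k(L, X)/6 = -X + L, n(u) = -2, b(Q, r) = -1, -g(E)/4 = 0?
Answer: 1/157 ≈ 0.0063694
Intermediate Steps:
g(E) = 0 (g(E) = -4*0 = 0)
k(L, X) = -6*X + 6*L (k(L, X) = 6*(-X + L) = 6*(L - X) = -6*X + 6*L)
l(N, j) = -1 (l(N, j) = 0 - 1 = -1)
q(M) = -2*M (q(M) = (-6*M + 6*M) + M*(-2) = 0 - 2*M = -2*M)
R = 158 (R = -2*(-79) = 158)
1/(R + l(-31, 204)) = 1/(158 - 1) = 1/157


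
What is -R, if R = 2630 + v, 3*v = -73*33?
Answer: -1827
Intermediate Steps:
v = -803 (v = (-73*33)/3 = (⅓)*(-2409) = -803)
R = 1827 (R = 2630 - 803 = 1827)
-R = -1*1827 = -1827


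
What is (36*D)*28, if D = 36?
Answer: 36288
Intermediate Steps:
(36*D)*28 = (36*36)*28 = 1296*28 = 36288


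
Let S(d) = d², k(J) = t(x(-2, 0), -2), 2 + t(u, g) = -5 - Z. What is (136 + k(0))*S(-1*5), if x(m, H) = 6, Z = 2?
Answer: 3175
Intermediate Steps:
t(u, g) = -9 (t(u, g) = -2 + (-5 - 1*2) = -2 + (-5 - 2) = -2 - 7 = -9)
k(J) = -9
(136 + k(0))*S(-1*5) = (136 - 9)*(-1*5)² = 127*(-5)² = 127*25 = 3175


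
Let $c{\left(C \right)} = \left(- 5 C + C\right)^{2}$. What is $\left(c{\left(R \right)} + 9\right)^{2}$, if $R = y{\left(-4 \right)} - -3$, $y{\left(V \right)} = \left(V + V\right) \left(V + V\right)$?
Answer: $5159979889$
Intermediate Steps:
$y{\left(V \right)} = 4 V^{2}$ ($y{\left(V \right)} = 2 V 2 V = 4 V^{2}$)
$R = 67$ ($R = 4 \left(-4\right)^{2} - -3 = 4 \cdot 16 + 3 = 64 + 3 = 67$)
$c{\left(C \right)} = 16 C^{2}$ ($c{\left(C \right)} = \left(- 4 C\right)^{2} = 16 C^{2}$)
$\left(c{\left(R \right)} + 9\right)^{2} = \left(16 \cdot 67^{2} + 9\right)^{2} = \left(16 \cdot 4489 + 9\right)^{2} = \left(71824 + 9\right)^{2} = 71833^{2} = 5159979889$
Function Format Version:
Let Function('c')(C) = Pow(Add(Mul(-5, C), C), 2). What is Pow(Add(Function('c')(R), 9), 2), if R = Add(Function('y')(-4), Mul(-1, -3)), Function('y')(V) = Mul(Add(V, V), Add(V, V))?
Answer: 5159979889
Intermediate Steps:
Function('y')(V) = Mul(4, Pow(V, 2)) (Function('y')(V) = Mul(Mul(2, V), Mul(2, V)) = Mul(4, Pow(V, 2)))
R = 67 (R = Add(Mul(4, Pow(-4, 2)), Mul(-1, -3)) = Add(Mul(4, 16), 3) = Add(64, 3) = 67)
Function('c')(C) = Mul(16, Pow(C, 2)) (Function('c')(C) = Pow(Mul(-4, C), 2) = Mul(16, Pow(C, 2)))
Pow(Add(Function('c')(R), 9), 2) = Pow(Add(Mul(16, Pow(67, 2)), 9), 2) = Pow(Add(Mul(16, 4489), 9), 2) = Pow(Add(71824, 9), 2) = Pow(71833, 2) = 5159979889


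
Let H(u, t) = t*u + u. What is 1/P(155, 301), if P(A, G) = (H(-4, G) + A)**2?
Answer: 1/1108809 ≈ 9.0187e-7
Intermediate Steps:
H(u, t) = u + t*u
P(A, G) = (-4 + A - 4*G)**2 (P(A, G) = (-4*(1 + G) + A)**2 = ((-4 - 4*G) + A)**2 = (-4 + A - 4*G)**2)
1/P(155, 301) = 1/((-4 + 155 - 4*301)**2) = 1/((-4 + 155 - 1204)**2) = 1/((-1053)**2) = 1/1108809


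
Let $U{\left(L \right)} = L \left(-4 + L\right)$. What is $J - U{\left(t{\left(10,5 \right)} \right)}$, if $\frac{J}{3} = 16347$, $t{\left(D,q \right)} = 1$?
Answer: $49044$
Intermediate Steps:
$J = 49041$ ($J = 3 \cdot 16347 = 49041$)
$J - U{\left(t{\left(10,5 \right)} \right)} = 49041 - 1 \left(-4 + 1\right) = 49041 - 1 \left(-3\right) = 49041 - -3 = 49041 + 3 = 49044$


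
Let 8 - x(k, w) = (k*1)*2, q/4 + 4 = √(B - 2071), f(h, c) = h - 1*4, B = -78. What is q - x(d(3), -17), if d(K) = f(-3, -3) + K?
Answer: -32 + 4*I*√2149 ≈ -32.0 + 185.43*I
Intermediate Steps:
f(h, c) = -4 + h (f(h, c) = h - 4 = -4 + h)
d(K) = -7 + K (d(K) = (-4 - 3) + K = -7 + K)
q = -16 + 4*I*√2149 (q = -16 + 4*√(-78 - 2071) = -16 + 4*√(-2149) = -16 + 4*(I*√2149) = -16 + 4*I*√2149 ≈ -16.0 + 185.43*I)
x(k, w) = 8 - 2*k (x(k, w) = 8 - k*1*2 = 8 - k*2 = 8 - 2*k)
q - x(d(3), -17) = (-16 + 4*I*√2149) - (8 - 2*(-7 + 3)) = (-16 + 4*I*√2149) - (8 - 2*(-4)) = (-16 + 4*I*√2149) - (8 + 8) = (-16 + 4*I*√2149) - 1*16 = (-16 + 4*I*√2149) - 16 = -32 + 4*I*√2149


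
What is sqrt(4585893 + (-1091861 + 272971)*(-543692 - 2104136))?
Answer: sqrt(2168284456813) ≈ 1.4725e+6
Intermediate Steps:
sqrt(4585893 + (-1091861 + 272971)*(-543692 - 2104136)) = sqrt(4585893 - 818890*(-2647828)) = sqrt(4585893 + 2168279870920) = sqrt(2168284456813)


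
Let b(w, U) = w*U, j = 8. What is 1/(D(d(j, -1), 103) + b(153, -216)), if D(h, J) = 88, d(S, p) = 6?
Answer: -1/32960 ≈ -3.0340e-5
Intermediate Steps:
b(w, U) = U*w
1/(D(d(j, -1), 103) + b(153, -216)) = 1/(88 - 216*153) = 1/(88 - 33048) = 1/(-32960) = -1/32960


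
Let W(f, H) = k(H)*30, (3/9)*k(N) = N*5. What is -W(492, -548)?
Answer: 246600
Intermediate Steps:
k(N) = 15*N (k(N) = 3*(N*5) = 3*(5*N) = 15*N)
W(f, H) = 450*H (W(f, H) = (15*H)*30 = 450*H)
-W(492, -548) = -450*(-548) = -1*(-246600) = 246600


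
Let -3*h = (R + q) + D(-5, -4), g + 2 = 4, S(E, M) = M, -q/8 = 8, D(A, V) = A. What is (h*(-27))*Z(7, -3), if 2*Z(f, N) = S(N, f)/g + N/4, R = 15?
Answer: -2673/4 ≈ -668.25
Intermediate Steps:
q = -64 (q = -8*8 = -64)
g = 2 (g = -2 + 4 = 2)
Z(f, N) = f/4 + N/8 (Z(f, N) = (f/2 + N/4)/2 = f/4 + N/8)
h = 18 (h = -((15 - 64) - 5)/3 = -(-49 - 5)/3 = -⅓*(-54) = 18)
(h*(-27))*Z(7, -3) = (18*(-27))*((¼)*7 + (⅛)*(-3)) = -486*(7/4 - 3/8) = -486*11/8 = -2673/4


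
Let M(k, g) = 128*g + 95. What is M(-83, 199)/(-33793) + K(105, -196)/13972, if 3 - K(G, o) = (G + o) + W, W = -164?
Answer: -174251765/236077898 ≈ -0.73811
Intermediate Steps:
M(k, g) = 95 + 128*g
K(G, o) = 167 - G - o (K(G, o) = 3 - ((G + o) - 164) = 3 - (-164 + G + o) = 3 + (164 - G - o) = 167 - G - o)
M(-83, 199)/(-33793) + K(105, -196)/13972 = (95 + 128*199)/(-33793) + (167 - 1*105 - 1*(-196))/13972 = (95 + 25472)*(-1/33793) + (167 - 105 + 196)*(1/13972) = 25567*(-1/33793) + 258*(1/13972) = -25567/33793 + 129/6986 = -174251765/236077898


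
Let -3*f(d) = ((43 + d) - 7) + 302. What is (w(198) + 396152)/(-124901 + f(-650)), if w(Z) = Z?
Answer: -396350/124797 ≈ -3.1760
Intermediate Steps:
f(d) = -338/3 - d/3 (f(d) = -(((43 + d) - 7) + 302)/3 = -((36 + d) + 302)/3 = -(338 + d)/3 = -338/3 - d/3)
(w(198) + 396152)/(-124901 + f(-650)) = (198 + 396152)/(-124901 + (-338/3 - 1/3*(-650))) = 396350/(-124901 + (-338/3 + 650/3)) = 396350/(-124901 + 104) = 396350/(-124797) = 396350*(-1/124797) = -396350/124797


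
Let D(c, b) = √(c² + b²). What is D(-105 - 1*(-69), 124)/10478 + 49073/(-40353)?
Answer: -49073/40353 + 2*√1042/5239 ≈ -1.2038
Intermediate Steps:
D(c, b) = √(b² + c²)
D(-105 - 1*(-69), 124)/10478 + 49073/(-40353) = √(124² + (-105 - 1*(-69))²)/10478 + 49073/(-40353) = √(15376 + (-105 + 69)²)*(1/10478) + 49073*(-1/40353) = √(15376 + (-36)²)*(1/10478) - 49073/40353 = √(15376 + 1296)*(1/10478) - 49073/40353 = √16672*(1/10478) - 49073/40353 = (4*√1042)*(1/10478) - 49073/40353 = 2*√1042/5239 - 49073/40353 = -49073/40353 + 2*√1042/5239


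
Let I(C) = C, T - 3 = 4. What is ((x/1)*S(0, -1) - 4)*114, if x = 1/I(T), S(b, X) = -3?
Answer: -3534/7 ≈ -504.86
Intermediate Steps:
T = 7 (T = 3 + 4 = 7)
x = ⅐ (x = 1/7 = ⅐ ≈ 0.14286)
((x/1)*S(0, -1) - 4)*114 = (((⅐)/1)*(-3) - 4)*114 = (((⅐)*1)*(-3) - 4)*114 = ((⅐)*(-3) - 4)*114 = (-3/7 - 4)*114 = -31/7*114 = -3534/7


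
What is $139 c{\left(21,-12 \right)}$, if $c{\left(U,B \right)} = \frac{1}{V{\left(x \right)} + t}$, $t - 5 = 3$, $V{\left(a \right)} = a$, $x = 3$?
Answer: $\frac{139}{11} \approx 12.636$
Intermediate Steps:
$t = 8$ ($t = 5 + 3 = 8$)
$c{\left(U,B \right)} = \frac{1}{11}$ ($c{\left(U,B \right)} = \frac{1}{3 + 8} = \frac{1}{11}$)
$139 c{\left(21,-12 \right)} = 139 \cdot \frac{1}{11} = \frac{139}{11}$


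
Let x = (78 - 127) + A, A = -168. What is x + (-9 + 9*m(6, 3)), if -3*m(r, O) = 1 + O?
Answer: -238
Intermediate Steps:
m(r, O) = -⅓ - O/3 (m(r, O) = -(1 + O)/3 = -⅓ - O/3)
x = -217 (x = (78 - 127) - 168 = -49 - 168 = -217)
x + (-9 + 9*m(6, 3)) = -217 + (-9 + 9*(-⅓ - ⅓*3)) = -217 + (-9 + 9*(-⅓ - 1)) = -217 + (-9 + 9*(-4/3)) = -217 + (-9 - 12) = -217 - 21 = -238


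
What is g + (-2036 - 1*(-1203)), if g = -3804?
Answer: -4637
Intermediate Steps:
g + (-2036 - 1*(-1203)) = -3804 + (-2036 - 1*(-1203)) = -3804 + (-2036 + 1203) = -3804 - 833 = -4637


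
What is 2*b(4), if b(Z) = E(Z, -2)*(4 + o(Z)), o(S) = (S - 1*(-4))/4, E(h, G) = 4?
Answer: 48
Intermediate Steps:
o(S) = 1 + S/4 (o(S) = (S + 4)*(¼) = (4 + S)*(¼) = 1 + S/4)
b(Z) = 20 + Z (b(Z) = 4*(4 + (1 + Z/4)) = 4*(5 + Z/4) = 20 + Z)
2*b(4) = 2*(20 + 4) = 2*24 = 48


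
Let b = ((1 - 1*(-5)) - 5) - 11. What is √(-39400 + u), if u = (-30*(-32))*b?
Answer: 70*I*√10 ≈ 221.36*I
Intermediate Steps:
b = -10 (b = ((1 + 5) - 5) - 11 = (6 - 5) - 11 = 1 - 11 = -10)
u = -9600 (u = -30*(-32)*(-10) = 960*(-10) = -9600)
√(-39400 + u) = √(-39400 - 9600) = √(-49000) = 70*I*√10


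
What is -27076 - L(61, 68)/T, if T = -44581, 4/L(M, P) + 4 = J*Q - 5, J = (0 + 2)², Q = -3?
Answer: -25348578280/936201 ≈ -27076.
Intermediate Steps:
J = 4 (J = 2² = 4)
L(M, P) = -4/21 (L(M, P) = 4/(-4 + (4*(-3) - 5)) = 4/(-4 + (-12 - 5)) = 4/(-4 - 17) = 4/(-21) = 4*(-1/21) = -4/21)
-27076 - L(61, 68)/T = -27076 - (-4)/(21*(-44581)) = -27076 - (-4)*(-1)/(21*44581) = -27076 - 1*4/936201 = -27076 - 4/936201 = -25348578280/936201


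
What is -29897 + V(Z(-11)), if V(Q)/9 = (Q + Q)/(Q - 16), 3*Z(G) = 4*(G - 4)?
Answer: -29887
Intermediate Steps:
Z(G) = -16/3 + 4*G/3 (Z(G) = (4*(G - 4))/3 = (4*(-4 + G))/3 = (-16 + 4*G)/3 = -16/3 + 4*G/3)
V(Q) = 18*Q/(-16 + Q) (V(Q) = 9*((Q + Q)/(Q - 16)) = 9*((2*Q)/(-16 + Q)) = 9*(2*Q/(-16 + Q)) = 18*Q/(-16 + Q))
-29897 + V(Z(-11)) = -29897 + 18*(-16/3 + (4/3)*(-11))/(-16 + (-16/3 + (4/3)*(-11))) = -29897 + 18*(-16/3 - 44/3)/(-16 + (-16/3 - 44/3)) = -29897 + 18*(-20)/(-16 - 20) = -29897 + 18*(-20)/(-36) = -29897 + 18*(-20)*(-1/36) = -29897 + 10 = -29887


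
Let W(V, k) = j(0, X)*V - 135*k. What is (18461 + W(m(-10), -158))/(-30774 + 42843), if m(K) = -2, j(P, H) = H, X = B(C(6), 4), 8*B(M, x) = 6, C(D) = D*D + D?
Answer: 79579/24138 ≈ 3.2968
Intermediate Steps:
C(D) = D + D**2 (C(D) = D**2 + D = D + D**2)
B(M, x) = 3/4 (B(M, x) = (1/8)*6 = 3/4)
X = 3/4 ≈ 0.75000
W(V, k) = -135*k + 3*V/4 (W(V, k) = 3*V/4 - 135*k = -135*k + 3*V/4)
(18461 + W(m(-10), -158))/(-30774 + 42843) = (18461 + (-135*(-158) + (3/4)*(-2)))/(-30774 + 42843) = (18461 + (21330 - 3/2))/12069 = (18461 + 42657/2)*(1/12069) = (79579/2)*(1/12069) = 79579/24138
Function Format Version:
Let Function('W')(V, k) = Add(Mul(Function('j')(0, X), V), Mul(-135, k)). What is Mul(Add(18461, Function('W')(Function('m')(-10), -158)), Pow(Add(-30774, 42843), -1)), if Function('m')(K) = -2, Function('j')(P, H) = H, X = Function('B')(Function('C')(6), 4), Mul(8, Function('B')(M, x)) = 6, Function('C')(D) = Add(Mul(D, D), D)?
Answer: Rational(79579, 24138) ≈ 3.2968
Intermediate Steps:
Function('C')(D) = Add(D, Pow(D, 2)) (Function('C')(D) = Add(Pow(D, 2), D) = Add(D, Pow(D, 2)))
Function('B')(M, x) = Rational(3, 4) (Function('B')(M, x) = Mul(Rational(1, 8), 6) = Rational(3, 4))
X = Rational(3, 4) ≈ 0.75000
Function('W')(V, k) = Add(Mul(-135, k), Mul(Rational(3, 4), V)) (Function('W')(V, k) = Add(Mul(Rational(3, 4), V), Mul(-135, k)) = Add(Mul(-135, k), Mul(Rational(3, 4), V)))
Mul(Add(18461, Function('W')(Function('m')(-10), -158)), Pow(Add(-30774, 42843), -1)) = Mul(Add(18461, Add(Mul(-135, -158), Mul(Rational(3, 4), -2))), Pow(Add(-30774, 42843), -1)) = Mul(Add(18461, Add(21330, Rational(-3, 2))), Pow(12069, -1)) = Mul(Add(18461, Rational(42657, 2)), Rational(1, 12069)) = Mul(Rational(79579, 2), Rational(1, 12069)) = Rational(79579, 24138)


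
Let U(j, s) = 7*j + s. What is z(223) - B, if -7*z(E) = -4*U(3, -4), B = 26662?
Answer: -186566/7 ≈ -26652.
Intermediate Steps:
U(j, s) = s + 7*j
z(E) = 68/7 (z(E) = -(-4)*(-4 + 7*3)/7 = -(-4)*(-4 + 21)/7 = -(-4)*17/7 = -1/7*(-68) = 68/7)
z(223) - B = 68/7 - 1*26662 = 68/7 - 26662 = -186566/7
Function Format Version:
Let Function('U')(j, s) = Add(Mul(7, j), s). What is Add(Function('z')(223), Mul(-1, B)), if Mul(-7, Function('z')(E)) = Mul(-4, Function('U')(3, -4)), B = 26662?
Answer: Rational(-186566, 7) ≈ -26652.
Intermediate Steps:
Function('U')(j, s) = Add(s, Mul(7, j))
Function('z')(E) = Rational(68, 7) (Function('z')(E) = Mul(Rational(-1, 7), Mul(-4, Add(-4, Mul(7, 3)))) = Mul(Rational(-1, 7), Mul(-4, Add(-4, 21))) = Mul(Rational(-1, 7), Mul(-4, 17)) = Mul(Rational(-1, 7), -68) = Rational(68, 7))
Add(Function('z')(223), Mul(-1, B)) = Add(Rational(68, 7), Mul(-1, 26662)) = Add(Rational(68, 7), -26662) = Rational(-186566, 7)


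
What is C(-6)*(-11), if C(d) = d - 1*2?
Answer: 88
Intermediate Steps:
C(d) = -2 + d (C(d) = d - 2 = -2 + d)
C(-6)*(-11) = (-2 - 6)*(-11) = -8*(-11) = 88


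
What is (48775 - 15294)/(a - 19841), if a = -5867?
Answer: -33481/25708 ≈ -1.3024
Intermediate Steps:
(48775 - 15294)/(a - 19841) = (48775 - 15294)/(-5867 - 19841) = 33481/(-25708) = 33481*(-1/25708) = -33481/25708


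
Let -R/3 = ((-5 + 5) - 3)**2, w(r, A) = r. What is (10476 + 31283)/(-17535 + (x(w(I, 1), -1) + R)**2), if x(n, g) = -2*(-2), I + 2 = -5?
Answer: -41759/17006 ≈ -2.4555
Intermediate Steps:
I = -7 (I = -2 - 5 = -7)
x(n, g) = 4
R = -27 (R = -3*((-5 + 5) - 3)**2 = -3*(0 - 3)**2 = -3*(-3)**2 = -3*9 = -27)
(10476 + 31283)/(-17535 + (x(w(I, 1), -1) + R)**2) = (10476 + 31283)/(-17535 + (4 - 27)**2) = 41759/(-17535 + (-23)**2) = 41759/(-17535 + 529) = 41759/(-17006) = 41759*(-1/17006) = -41759/17006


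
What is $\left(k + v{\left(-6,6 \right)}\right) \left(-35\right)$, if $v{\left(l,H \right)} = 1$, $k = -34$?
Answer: $1155$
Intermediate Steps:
$\left(k + v{\left(-6,6 \right)}\right) \left(-35\right) = \left(-34 + 1\right) \left(-35\right) = \left(-33\right) \left(-35\right) = 1155$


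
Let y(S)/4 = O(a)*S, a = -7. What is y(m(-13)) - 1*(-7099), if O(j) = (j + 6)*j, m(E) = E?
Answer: 6735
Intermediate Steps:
O(j) = j*(6 + j) (O(j) = (6 + j)*j = j*(6 + j))
y(S) = 28*S (y(S) = 4*((-7*(6 - 7))*S) = 4*((-7*(-1))*S) = 4*(7*S) = 28*S)
y(m(-13)) - 1*(-7099) = 28*(-13) - 1*(-7099) = -364 + 7099 = 6735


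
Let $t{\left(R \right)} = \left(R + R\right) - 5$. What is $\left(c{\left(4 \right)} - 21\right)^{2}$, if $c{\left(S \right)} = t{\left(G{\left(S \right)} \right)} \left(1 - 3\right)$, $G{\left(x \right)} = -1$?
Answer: $49$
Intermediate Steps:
$t{\left(R \right)} = -5 + 2 R$ ($t{\left(R \right)} = 2 R - 5 = -5 + 2 R$)
$c{\left(S \right)} = 14$ ($c{\left(S \right)} = \left(-5 + 2 \left(-1\right)\right) \left(1 - 3\right) = \left(-5 - 2\right) \left(-2\right) = \left(-7\right) \left(-2\right) = 14$)
$\left(c{\left(4 \right)} - 21\right)^{2} = \left(14 - 21\right)^{2} = \left(-7\right)^{2} = 49$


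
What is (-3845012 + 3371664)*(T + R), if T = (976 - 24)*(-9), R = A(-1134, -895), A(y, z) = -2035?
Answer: 5018908844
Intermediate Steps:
R = -2035
T = -8568 (T = 952*(-9) = -8568)
(-3845012 + 3371664)*(T + R) = (-3845012 + 3371664)*(-8568 - 2035) = -473348*(-10603) = 5018908844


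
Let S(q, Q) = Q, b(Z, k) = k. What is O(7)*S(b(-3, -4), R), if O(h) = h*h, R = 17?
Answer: 833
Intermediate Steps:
O(h) = h²
O(7)*S(b(-3, -4), R) = 7²*17 = 49*17 = 833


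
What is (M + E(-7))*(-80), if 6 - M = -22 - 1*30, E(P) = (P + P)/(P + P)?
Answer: -4720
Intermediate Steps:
E(P) = 1 (E(P) = (2*P)/((2*P)) = (2*P)*(1/(2*P)) = 1)
M = 58 (M = 6 - (-22 - 1*30) = 6 - (-22 - 30) = 6 - 1*(-52) = 6 + 52 = 58)
(M + E(-7))*(-80) = (58 + 1)*(-80) = 59*(-80) = -4720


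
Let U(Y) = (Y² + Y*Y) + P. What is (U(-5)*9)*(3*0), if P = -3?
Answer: 0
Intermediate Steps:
U(Y) = -3 + 2*Y² (U(Y) = (Y² + Y*Y) - 3 = (Y² + Y²) - 3 = 2*Y² - 3 = -3 + 2*Y²)
(U(-5)*9)*(3*0) = ((-3 + 2*(-5)²)*9)*(3*0) = ((-3 + 2*25)*9)*0 = ((-3 + 50)*9)*0 = (47*9)*0 = 423*0 = 0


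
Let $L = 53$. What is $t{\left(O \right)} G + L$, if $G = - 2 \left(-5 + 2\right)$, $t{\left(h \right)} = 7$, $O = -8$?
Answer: $95$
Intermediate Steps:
$G = 6$ ($G = \left(-2\right) \left(-3\right) = 6$)
$t{\left(O \right)} G + L = 7 \cdot 6 + 53 = 42 + 53 = 95$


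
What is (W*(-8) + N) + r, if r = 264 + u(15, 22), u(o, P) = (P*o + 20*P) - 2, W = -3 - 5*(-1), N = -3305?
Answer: -2289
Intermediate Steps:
W = 2 (W = -3 + 5 = 2)
u(o, P) = -2 + 20*P + P*o (u(o, P) = (20*P + P*o) - 2 = -2 + 20*P + P*o)
r = 1032 (r = 264 + (-2 + 20*22 + 22*15) = 264 + (-2 + 440 + 330) = 264 + 768 = 1032)
(W*(-8) + N) + r = (2*(-8) - 3305) + 1032 = (-16 - 3305) + 1032 = -3321 + 1032 = -2289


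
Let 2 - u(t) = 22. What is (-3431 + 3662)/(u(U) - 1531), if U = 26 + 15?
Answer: -7/47 ≈ -0.14894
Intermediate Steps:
U = 41
u(t) = -20 (u(t) = 2 - 1*22 = 2 - 22 = -20)
(-3431 + 3662)/(u(U) - 1531) = (-3431 + 3662)/(-20 - 1531) = 231/(-1551) = 231*(-1/1551) = -7/47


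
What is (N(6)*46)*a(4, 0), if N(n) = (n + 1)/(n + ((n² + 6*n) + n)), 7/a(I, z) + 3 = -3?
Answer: -161/36 ≈ -4.4722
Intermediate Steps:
a(I, z) = -7/6 (a(I, z) = 7/(-3 - 3) = 7/(-6) = 7*(-⅙) = -7/6)
N(n) = (1 + n)/(n² + 8*n) (N(n) = (1 + n)/(n + (n² + 7*n)) = (1 + n)/(n² + 8*n))
(N(6)*46)*a(4, 0) = (((1 + 6)/(6*(8 + 6)))*46)*(-7/6) = (((⅙)*7/14)*46)*(-7/6) = (((⅙)*(1/14)*7)*46)*(-7/6) = ((1/12)*46)*(-7/6) = (23/6)*(-7/6) = -161/36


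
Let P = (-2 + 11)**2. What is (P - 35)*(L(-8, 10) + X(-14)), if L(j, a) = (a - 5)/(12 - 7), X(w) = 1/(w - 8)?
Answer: 483/11 ≈ 43.909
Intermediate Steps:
X(w) = 1/(-8 + w)
L(j, a) = -1 + a/5 (L(j, a) = (-5 + a)/5 = (-5 + a)*(1/5) = -1 + a/5)
P = 81 (P = 9**2 = 81)
(P - 35)*(L(-8, 10) + X(-14)) = (81 - 35)*((-1 + (1/5)*10) + 1/(-8 - 14)) = 46*((-1 + 2) + 1/(-22)) = 46*(1 - 1/22) = 46*(21/22) = 483/11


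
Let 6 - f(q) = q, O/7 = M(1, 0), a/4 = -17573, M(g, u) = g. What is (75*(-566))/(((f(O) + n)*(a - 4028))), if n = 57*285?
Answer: 4245/120725408 ≈ 3.5162e-5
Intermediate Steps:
a = -70292 (a = 4*(-17573) = -70292)
O = 7 (O = 7*1 = 7)
f(q) = 6 - q
n = 16245
(75*(-566))/(((f(O) + n)*(a - 4028))) = (75*(-566))/((((6 - 1*7) + 16245)*(-70292 - 4028))) = -42450*(-1/(74320*((6 - 7) + 16245))) = -42450*(-1/(74320*(-1 + 16245))) = -42450/(16244*(-74320)) = -42450/(-1207254080) = -42450*(-1/1207254080) = 4245/120725408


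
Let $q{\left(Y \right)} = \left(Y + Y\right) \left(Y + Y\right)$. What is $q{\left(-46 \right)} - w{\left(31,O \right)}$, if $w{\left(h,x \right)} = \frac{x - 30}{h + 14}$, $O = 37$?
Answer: $\frac{380873}{45} \approx 8463.8$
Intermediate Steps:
$w{\left(h,x \right)} = \frac{-30 + x}{14 + h}$
$q{\left(Y \right)} = 4 Y^{2}$ ($q{\left(Y \right)} = 2 Y 2 Y = 4 Y^{2}$)
$q{\left(-46 \right)} - w{\left(31,O \right)} = 4 \left(-46\right)^{2} - \frac{-30 + 37}{14 + 31} = 4 \cdot 2116 - \frac{1}{45} \cdot 7 = 8464 - \frac{1}{45} \cdot 7 = 8464 - \frac{7}{45} = \frac{380873}{45}$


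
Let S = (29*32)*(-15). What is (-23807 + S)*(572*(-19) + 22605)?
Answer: -442801799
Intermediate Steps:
S = -13920 (S = 928*(-15) = -13920)
(-23807 + S)*(572*(-19) + 22605) = (-23807 - 13920)*(572*(-19) + 22605) = -37727*(-10868 + 22605) = -37727*11737 = -442801799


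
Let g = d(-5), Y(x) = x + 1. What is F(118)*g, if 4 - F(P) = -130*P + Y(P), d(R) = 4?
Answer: 60900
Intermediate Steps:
Y(x) = 1 + x
g = 4
F(P) = 3 + 129*P (F(P) = 4 - (-130*P + (1 + P)) = 4 - (1 - 129*P) = 4 + (-1 + 129*P) = 3 + 129*P)
F(118)*g = (3 + 129*118)*4 = (3 + 15222)*4 = 15225*4 = 60900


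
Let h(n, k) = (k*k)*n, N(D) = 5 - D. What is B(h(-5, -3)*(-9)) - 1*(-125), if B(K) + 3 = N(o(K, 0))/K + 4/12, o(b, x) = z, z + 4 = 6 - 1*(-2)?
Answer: 49546/405 ≈ 122.34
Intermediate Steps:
z = 4 (z = -4 + (6 - 1*(-2)) = -4 + (6 + 2) = -4 + 8 = 4)
o(b, x) = 4
h(n, k) = n*k² (h(n, k) = k²*n = n*k²)
B(K) = -8/3 + 1/K (B(K) = -3 + ((5 - 1*4)/K + 4/12) = -3 + ((5 - 4)/K + 4*(1/12)) = -3 + (1/K + ⅓) = -3 + (⅓ + 1/K) = -8/3 + 1/K)
B(h(-5, -3)*(-9)) - 1*(-125) = (-8/3 + 1/(-5*(-3)²*(-9))) - 1*(-125) = (-8/3 + 1/(-5*9*(-9))) + 125 = (-8/3 + 1/(-45*(-9))) + 125 = (-8/3 + 1/405) + 125 = -1079/405 + 125 = 49546/405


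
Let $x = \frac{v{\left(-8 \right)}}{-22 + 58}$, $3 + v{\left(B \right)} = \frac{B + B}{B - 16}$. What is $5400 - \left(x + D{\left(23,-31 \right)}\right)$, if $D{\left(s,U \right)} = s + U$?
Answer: $\frac{584071}{108} \approx 5408.1$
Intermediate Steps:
$v{\left(B \right)} = -3 + \frac{2 B}{-16 + B}$ ($v{\left(B \right)} = -3 + \frac{B + B}{B - 16} = -3 + \frac{2 B}{-16 + B}$)
$D{\left(s,U \right)} = U + s$
$x = - \frac{7}{108}$ ($x = \frac{\frac{1}{-16 - 8} \left(48 - -8\right)}{-22 + 58} = \frac{\frac{1}{-24} \left(48 + 8\right)}{36} = \left(- \frac{1}{24}\right) 56 \cdot \frac{1}{36} = \left(- \frac{7}{3}\right) \frac{1}{36} = - \frac{7}{108} \approx -0.064815$)
$5400 - \left(x + D{\left(23,-31 \right)}\right) = 5400 - \left(- \frac{7}{108} + \left(-31 + 23\right)\right) = 5400 - \left(- \frac{7}{108} - 8\right) = 5400 - - \frac{871}{108} = 5400 + \frac{871}{108} = \frac{584071}{108}$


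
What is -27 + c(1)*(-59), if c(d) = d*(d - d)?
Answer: -27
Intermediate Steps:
c(d) = 0 (c(d) = d*0 = 0)
-27 + c(1)*(-59) = -27 + 0*(-59) = -27 + 0 = -27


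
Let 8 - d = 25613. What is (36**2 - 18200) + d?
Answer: -42509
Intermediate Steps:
d = -25605 (d = 8 - 1*25613 = 8 - 25613 = -25605)
(36**2 - 18200) + d = (36**2 - 18200) - 25605 = (1296 - 18200) - 25605 = -16904 - 25605 = -42509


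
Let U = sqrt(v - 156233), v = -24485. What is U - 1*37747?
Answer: -37747 + I*sqrt(180718) ≈ -37747.0 + 425.11*I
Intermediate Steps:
U = I*sqrt(180718) (U = sqrt(-24485 - 156233) = sqrt(-180718) = I*sqrt(180718) ≈ 425.11*I)
U - 1*37747 = I*sqrt(180718) - 1*37747 = I*sqrt(180718) - 37747 = -37747 + I*sqrt(180718)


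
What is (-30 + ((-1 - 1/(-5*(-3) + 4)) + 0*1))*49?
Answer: -28910/19 ≈ -1521.6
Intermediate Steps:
(-30 + ((-1 - 1/(-5*(-3) + 4)) + 0*1))*49 = (-30 + ((-1 - 1/(15 + 4)) + 0))*49 = (-30 + ((-1 - 1/19) + 0))*49 = (-30 + (-20/19 + 0))*49 = (-30 - 20/19)*49 = -590/19*49 = -28910/19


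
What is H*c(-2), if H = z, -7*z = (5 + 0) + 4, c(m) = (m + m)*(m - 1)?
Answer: -108/7 ≈ -15.429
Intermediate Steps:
c(m) = 2*m*(-1 + m) (c(m) = (2*m)*(-1 + m) = 2*m*(-1 + m))
z = -9/7 (z = -((5 + 0) + 4)/7 = -(5 + 4)/7 = -1/7*9 = -9/7 ≈ -1.2857)
H = -9/7 ≈ -1.2857
H*c(-2) = -18*(-2)*(-1 - 2)/7 = -18*(-2)*(-3)/7 = -9/7*12 = -108/7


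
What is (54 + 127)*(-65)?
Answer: -11765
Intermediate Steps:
(54 + 127)*(-65) = 181*(-65) = -11765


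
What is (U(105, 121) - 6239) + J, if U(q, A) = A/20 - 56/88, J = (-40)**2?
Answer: -1019389/220 ≈ -4633.6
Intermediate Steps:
J = 1600
U(q, A) = -7/11 + A/20 (U(q, A) = A*(1/20) - 56*1/88 = A/20 - 7/11 = -7/11 + A/20)
(U(105, 121) - 6239) + J = ((-7/11 + (1/20)*121) - 6239) + 1600 = ((-7/11 + 121/20) - 6239) + 1600 = (1191/220 - 6239) + 1600 = -1371389/220 + 1600 = -1019389/220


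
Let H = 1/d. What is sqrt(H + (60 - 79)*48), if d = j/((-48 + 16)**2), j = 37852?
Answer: 100*I*sqrt(8166569)/9463 ≈ 30.199*I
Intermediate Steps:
d = 9463/256 (d = 37852/((-48 + 16)**2) = 37852/((-32)**2) = 37852/1024 = 37852*(1/1024) = 9463/256 ≈ 36.965)
H = 256/9463 (H = 1/(9463/256) = 256/9463 ≈ 0.027053)
sqrt(H + (60 - 79)*48) = sqrt(256/9463 + (60 - 79)*48) = sqrt(256/9463 - 19*48) = sqrt(256/9463 - 912) = sqrt(-8630000/9463) = 100*I*sqrt(8166569)/9463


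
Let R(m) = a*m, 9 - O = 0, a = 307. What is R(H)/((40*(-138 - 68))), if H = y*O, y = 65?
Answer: -35919/1648 ≈ -21.796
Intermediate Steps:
O = 9 (O = 9 - 1*0 = 9 + 0 = 9)
H = 585 (H = 65*9 = 585)
R(m) = 307*m
R(H)/((40*(-138 - 68))) = (307*585)/((40*(-138 - 68))) = 179595/((40*(-206))) = 179595/(-8240) = 179595*(-1/8240) = -35919/1648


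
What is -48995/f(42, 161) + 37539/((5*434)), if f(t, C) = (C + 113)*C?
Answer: 55345582/3418835 ≈ 16.188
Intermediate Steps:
f(t, C) = C*(113 + C) (f(t, C) = (113 + C)*C = C*(113 + C))
-48995/f(42, 161) + 37539/((5*434)) = -48995*1/(161*(113 + 161)) + 37539/((5*434)) = -48995/(161*274) + 37539/2170 = -48995/44114 + 37539*(1/2170) = -48995*1/44114 + 37539/2170 = -48995/44114 + 37539/2170 = 55345582/3418835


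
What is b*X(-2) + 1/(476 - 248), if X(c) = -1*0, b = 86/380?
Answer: 1/228 ≈ 0.0043860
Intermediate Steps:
b = 43/190 (b = 86*(1/380) = 43/190 ≈ 0.22632)
X(c) = 0
b*X(-2) + 1/(476 - 248) = (43/190)*0 + 1/(476 - 248) = 0 + 1/228 = 1/228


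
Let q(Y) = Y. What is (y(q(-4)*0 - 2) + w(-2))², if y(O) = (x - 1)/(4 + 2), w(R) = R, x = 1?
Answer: 4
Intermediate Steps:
y(O) = 0 (y(O) = (1 - 1)/(4 + 2) = 0/6 = 0*(⅙) = 0)
(y(q(-4)*0 - 2) + w(-2))² = (0 - 2)² = (-2)² = 4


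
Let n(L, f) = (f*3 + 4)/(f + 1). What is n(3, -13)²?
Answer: 1225/144 ≈ 8.5069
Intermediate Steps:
n(L, f) = (4 + 3*f)/(1 + f) (n(L, f) = (3*f + 4)/(1 + f) = (4 + 3*f)/(1 + f))
n(3, -13)² = ((4 + 3*(-13))/(1 - 13))² = ((4 - 39)/(-12))² = (-1/12*(-35))² = (35/12)² = 1225/144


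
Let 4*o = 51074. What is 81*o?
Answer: 2068497/2 ≈ 1.0342e+6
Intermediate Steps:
o = 25537/2 (o = (1/4)*51074 = 25537/2 ≈ 12769.)
81*o = 81*(25537/2) = 2068497/2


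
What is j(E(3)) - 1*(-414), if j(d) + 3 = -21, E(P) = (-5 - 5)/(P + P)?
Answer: 390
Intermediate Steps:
E(P) = -5/P (E(P) = -10*1/(2*P) = -5/P)
j(d) = -24 (j(d) = -3 - 21 = -24)
j(E(3)) - 1*(-414) = -24 - 1*(-414) = -24 + 414 = 390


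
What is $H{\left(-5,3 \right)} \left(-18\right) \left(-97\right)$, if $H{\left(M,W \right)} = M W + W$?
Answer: $-20952$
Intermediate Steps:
$H{\left(M,W \right)} = W + M W$
$H{\left(-5,3 \right)} \left(-18\right) \left(-97\right) = 3 \left(1 - 5\right) \left(-18\right) \left(-97\right) = 3 \left(-4\right) \left(-18\right) \left(-97\right) = \left(-12\right) \left(-18\right) \left(-97\right) = 216 \left(-97\right) = -20952$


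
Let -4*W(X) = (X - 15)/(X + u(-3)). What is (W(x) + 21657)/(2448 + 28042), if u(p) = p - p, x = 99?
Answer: 357337/503085 ≈ 0.71029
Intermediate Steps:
u(p) = 0
W(X) = -(-15 + X)/(4*X) (W(X) = -(X - 15)/(4*(X + 0)) = -(-15 + X)/(4*X))
(W(x) + 21657)/(2448 + 28042) = ((¼)*(15 - 1*99)/99 + 21657)/(2448 + 28042) = ((¼)*(1/99)*(15 - 99) + 21657)/30490 = ((¼)*(1/99)*(-84) + 21657)*(1/30490) = (-7/33 + 21657)*(1/30490) = (714674/33)*(1/30490) = 357337/503085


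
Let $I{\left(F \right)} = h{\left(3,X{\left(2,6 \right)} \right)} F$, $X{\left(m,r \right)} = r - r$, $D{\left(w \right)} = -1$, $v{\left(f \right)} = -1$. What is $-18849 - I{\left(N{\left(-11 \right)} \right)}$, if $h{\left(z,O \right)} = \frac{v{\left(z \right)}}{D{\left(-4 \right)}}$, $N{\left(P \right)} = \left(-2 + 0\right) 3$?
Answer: $-18843$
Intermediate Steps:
$X{\left(m,r \right)} = 0$
$N{\left(P \right)} = -6$ ($N{\left(P \right)} = \left(-2\right) 3 = -6$)
$h{\left(z,O \right)} = 1$ ($h{\left(z,O \right)} = - \frac{1}{-1} = \left(-1\right) \left(-1\right) = 1$)
$I{\left(F \right)} = F$ ($I{\left(F \right)} = 1 F = F$)
$-18849 - I{\left(N{\left(-11 \right)} \right)} = -18849 - -6 = -18849 + 6 = -18843$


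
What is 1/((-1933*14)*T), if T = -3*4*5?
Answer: 1/1623720 ≈ 6.1587e-7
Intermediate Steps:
T = -60 (T = -12*5 = -60)
1/((-1933*14)*T) = 1/(-1933*14*(-60)) = 1/(-27062*(-60)) = 1/1623720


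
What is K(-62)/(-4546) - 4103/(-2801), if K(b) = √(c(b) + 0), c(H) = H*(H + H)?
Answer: 4103/2801 - 31*√2/2273 ≈ 1.4455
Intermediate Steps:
c(H) = 2*H² (c(H) = H*(2*H) = 2*H²)
K(b) = √2*√(b²) (K(b) = √(2*b² + 0) = √(2*b²) = √2*√(b²))
K(-62)/(-4546) - 4103/(-2801) = (√2*√((-62)²))/(-4546) - 4103/(-2801) = (√2*√3844)*(-1/4546) - 4103*(-1/2801) = (√2*62)*(-1/4546) + 4103/2801 = (62*√2)*(-1/4546) + 4103/2801 = -31*√2/2273 + 4103/2801 = 4103/2801 - 31*√2/2273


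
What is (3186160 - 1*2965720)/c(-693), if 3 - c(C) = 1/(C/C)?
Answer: 110220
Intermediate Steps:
c(C) = 2 (c(C) = 3 - 1/(C/C) = 3 - 1/1 = 3 - 1*1 = 3 - 1 = 2)
(3186160 - 1*2965720)/c(-693) = (3186160 - 1*2965720)/2 = (3186160 - 2965720)*(½) = 220440*(½) = 110220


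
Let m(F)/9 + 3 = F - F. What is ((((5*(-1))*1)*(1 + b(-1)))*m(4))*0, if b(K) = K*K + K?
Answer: 0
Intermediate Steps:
m(F) = -27 (m(F) = -27 + 9*(F - F) = -27 + 9*0 = -27 + 0 = -27)
b(K) = K + K² (b(K) = K² + K = K + K²)
((((5*(-1))*1)*(1 + b(-1)))*m(4))*0 = ((((5*(-1))*1)*(1 - (1 - 1)))*(-27))*0 = (((-5*1)*(1 - 1*0))*(-27))*0 = (-5*(1 + 0)*(-27))*0 = (-5*1*(-27))*0 = -5*(-27)*0 = 135*0 = 0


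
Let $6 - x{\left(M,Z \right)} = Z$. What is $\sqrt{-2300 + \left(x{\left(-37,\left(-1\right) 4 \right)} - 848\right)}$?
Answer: $i \sqrt{3138} \approx 56.018 i$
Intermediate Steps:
$x{\left(M,Z \right)} = 6 - Z$
$\sqrt{-2300 + \left(x{\left(-37,\left(-1\right) 4 \right)} - 848\right)} = \sqrt{-2300 - \left(842 - 4\right)} = \sqrt{-2300 + \left(\left(6 - -4\right) - 848\right)} = \sqrt{-2300 + \left(\left(6 + 4\right) - 848\right)} = \sqrt{-2300 + \left(10 - 848\right)} = \sqrt{-2300 - 838} = \sqrt{-3138} = i \sqrt{3138}$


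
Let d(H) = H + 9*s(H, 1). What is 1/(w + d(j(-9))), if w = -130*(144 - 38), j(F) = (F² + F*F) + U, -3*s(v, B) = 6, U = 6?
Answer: -1/13630 ≈ -7.3368e-5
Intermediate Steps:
s(v, B) = -2 (s(v, B) = -⅓*6 = -2)
j(F) = 6 + 2*F² (j(F) = (F² + F*F) + 6 = (F² + F²) + 6 = 2*F² + 6 = 6 + 2*F²)
d(H) = -18 + H (d(H) = H + 9*(-2) = H - 18 = -18 + H)
w = -13780 (w = -130*106 = -13780)
1/(w + d(j(-9))) = 1/(-13780 + (-18 + (6 + 2*(-9)²))) = 1/(-13780 + (-18 + (6 + 2*81))) = 1/(-13780 + (-18 + (6 + 162))) = 1/(-13780 + (-18 + 168)) = 1/(-13780 + 150) = 1/(-13630) = -1/13630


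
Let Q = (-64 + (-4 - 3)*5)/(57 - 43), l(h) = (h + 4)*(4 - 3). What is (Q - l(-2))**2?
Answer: 16129/196 ≈ 82.291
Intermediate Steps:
l(h) = 4 + h (l(h) = (4 + h)*1 = 4 + h)
Q = -99/14 (Q = (-64 - 7*5)/14 = (-64 - 35)*(1/14) = -99*1/14 = -99/14 ≈ -7.0714)
(Q - l(-2))**2 = (-99/14 - (4 - 2))**2 = (-99/14 - 1*2)**2 = (-99/14 - 2)**2 = (-127/14)**2 = 16129/196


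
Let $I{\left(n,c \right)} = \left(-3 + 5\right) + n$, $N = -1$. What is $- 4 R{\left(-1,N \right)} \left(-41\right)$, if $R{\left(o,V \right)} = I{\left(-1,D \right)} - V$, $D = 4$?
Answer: $328$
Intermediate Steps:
$I{\left(n,c \right)} = 2 + n$
$R{\left(o,V \right)} = 1 - V$ ($R{\left(o,V \right)} = \left(2 - 1\right) - V = 1 - V$)
$- 4 R{\left(-1,N \right)} \left(-41\right) = - 4 \left(1 - -1\right) \left(-41\right) = - 4 \left(1 + 1\right) \left(-41\right) = \left(-4\right) 2 \left(-41\right) = \left(-8\right) \left(-41\right) = 328$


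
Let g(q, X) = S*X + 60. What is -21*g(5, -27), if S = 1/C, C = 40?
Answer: -49833/40 ≈ -1245.8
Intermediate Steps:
S = 1/40 ≈ 0.025000
g(q, X) = 60 + X/40 (g(q, X) = X/40 + 60 = 60 + X/40)
-21*g(5, -27) = -21*(60 + (1/40)*(-27)) = -21*(60 - 27/40) = -21*2373/40 = -49833/40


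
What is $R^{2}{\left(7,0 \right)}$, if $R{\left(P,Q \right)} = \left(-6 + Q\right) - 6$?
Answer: $144$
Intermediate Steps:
$R{\left(P,Q \right)} = -12 + Q$
$R^{2}{\left(7,0 \right)} = \left(-12 + 0\right)^{2} = \left(-12\right)^{2} = 144$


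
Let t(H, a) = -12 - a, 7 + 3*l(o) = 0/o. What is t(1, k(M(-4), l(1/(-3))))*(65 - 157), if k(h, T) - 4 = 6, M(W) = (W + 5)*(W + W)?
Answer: 2024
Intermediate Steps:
l(o) = -7/3 (l(o) = -7/3 + (0/o)/3 = -7/3 + (⅓)*0 = -7/3 + 0 = -7/3)
M(W) = 2*W*(5 + W) (M(W) = (5 + W)*(2*W) = 2*W*(5 + W))
k(h, T) = 10 (k(h, T) = 4 + 6 = 10)
t(1, k(M(-4), l(1/(-3))))*(65 - 157) = (-12 - 1*10)*(65 - 157) = (-12 - 10)*(-92) = -22*(-92) = 2024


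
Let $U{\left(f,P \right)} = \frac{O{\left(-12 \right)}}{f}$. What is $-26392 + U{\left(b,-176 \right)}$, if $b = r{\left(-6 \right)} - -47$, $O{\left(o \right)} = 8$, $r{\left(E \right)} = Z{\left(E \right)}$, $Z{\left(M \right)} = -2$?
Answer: $- \frac{1187632}{45} \approx -26392.0$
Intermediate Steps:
$r{\left(E \right)} = -2$
$b = 45$ ($b = -2 - -47 = -2 + 47 = 45$)
$U{\left(f,P \right)} = \frac{8}{f}$
$-26392 + U{\left(b,-176 \right)} = -26392 + \frac{8}{45} = - \frac{1187632}{45}$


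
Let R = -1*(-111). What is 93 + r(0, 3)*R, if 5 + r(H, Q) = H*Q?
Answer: -462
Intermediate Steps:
r(H, Q) = -5 + H*Q
R = 111
93 + r(0, 3)*R = 93 + (-5 + 0*3)*111 = 93 + (-5 + 0)*111 = 93 - 5*111 = 93 - 555 = -462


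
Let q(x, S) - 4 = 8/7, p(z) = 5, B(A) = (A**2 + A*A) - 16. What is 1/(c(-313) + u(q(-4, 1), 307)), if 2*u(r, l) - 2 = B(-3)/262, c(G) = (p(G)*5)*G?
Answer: -262/2049887 ≈ -0.00012781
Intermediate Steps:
B(A) = -16 + 2*A**2 (B(A) = (A**2 + A**2) - 16 = 2*A**2 - 16 = -16 + 2*A**2)
q(x, S) = 36/7 (q(x, S) = 4 + 8/7 = 36/7)
c(G) = 25*G (c(G) = (5*5)*G = 25*G)
u(r, l) = 263/262 (u(r, l) = 1 + ((-16 + 2*(-3)**2)/262)/2 = 1 + ((-16 + 2*9)*(1/262))/2 = 1 + ((-16 + 18)*(1/262))/2 = 1 + (2*(1/262))/2 = 1 + (1/2)*(1/131) = 1 + 1/262 = 263/262)
1/(c(-313) + u(q(-4, 1), 307)) = 1/(25*(-313) + 263/262) = 1/(-7825 + 263/262) = 1/(-2049887/262) = -262/2049887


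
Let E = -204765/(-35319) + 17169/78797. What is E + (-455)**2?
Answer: 192057928113897/927677081 ≈ 2.0703e+5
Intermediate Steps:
E = 5580419872/927677081 (E = -204765*(-1/35319) + 17169*(1/78797) = 68255/11773 + 17169/78797 = 5580419872/927677081 ≈ 6.0155)
E + (-455)**2 = 5580419872/927677081 + (-455)**2 = 5580419872/927677081 + 207025 = 192057928113897/927677081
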